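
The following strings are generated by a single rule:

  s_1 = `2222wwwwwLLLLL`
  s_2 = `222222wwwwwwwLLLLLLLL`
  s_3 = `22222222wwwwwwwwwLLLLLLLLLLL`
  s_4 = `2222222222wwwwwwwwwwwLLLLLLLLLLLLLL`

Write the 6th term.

22222222222222wwwwwwwwwwwwwwwLLLLLLLLLLLLLLLLLLLL

Reading off run lengths: 2 runs 4, 6, 8, 10; w runs 5, 7, 9, 11; L runs 5, 8, 11, 14 — each is linear in n (n = 1, 2, …).
For term 6, n = 6, so the run lengths are 14, 15, 20.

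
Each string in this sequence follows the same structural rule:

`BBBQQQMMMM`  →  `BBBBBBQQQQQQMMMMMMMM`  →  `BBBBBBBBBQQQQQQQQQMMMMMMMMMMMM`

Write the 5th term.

Reading off run lengths: B runs 3, 6, 9; Q runs 3, 6, 9; M runs 4, 8, 12 — each is linear in n (n = 1, 2, …).
At n = 5 the blocks have lengths 15, 15, 20.

BBBBBBBBBBBBBBBQQQQQQQQQQQQQQQMMMMMMMMMMMMMMMMMMMM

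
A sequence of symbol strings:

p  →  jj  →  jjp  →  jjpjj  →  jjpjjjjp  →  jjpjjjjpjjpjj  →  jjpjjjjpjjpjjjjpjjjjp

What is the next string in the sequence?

jjpjjjjpjjpjjjjpjjjjpjjpjjjjpjjpjj

From term 3 onward, concatenate the last term with the second-to-last: jj·p = jjp, jjp·jj = jjpjj, …
Continuing: jjpjjjjpjjpjjjjpjjjjp · jjpjjjjpjjpjj gives term 8.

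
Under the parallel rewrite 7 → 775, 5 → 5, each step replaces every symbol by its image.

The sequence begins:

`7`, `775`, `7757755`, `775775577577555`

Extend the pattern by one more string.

7757755775775557757755775775555

Replace each of the 15 characters of 775775577577555 in place — 775 775 5 775 775 5 5 775 775 5 775 775 5 5 5 — and concatenate.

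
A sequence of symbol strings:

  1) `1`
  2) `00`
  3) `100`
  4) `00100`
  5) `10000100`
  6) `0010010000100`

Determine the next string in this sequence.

Each term (from the third on) is the two preceding terms concatenated in order: term 3 = 1·00 = 100.
The next term joins 10000100 and 0010010000100.

100001000010010000100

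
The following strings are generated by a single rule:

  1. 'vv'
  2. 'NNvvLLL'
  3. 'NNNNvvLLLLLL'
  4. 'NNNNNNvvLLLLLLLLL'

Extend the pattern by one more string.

Every step adds NN to the front and LLL to the end of the previous string.
One more step from NNNNNNvvLLLLLLLLL gives the answer.

NNNNNNNNvvLLLLLLLLLLLL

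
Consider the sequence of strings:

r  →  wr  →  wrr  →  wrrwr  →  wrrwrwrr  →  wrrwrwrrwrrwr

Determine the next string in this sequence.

From term 3 onward, concatenate the last term with the second-to-last: wr·r = wrr, wrr·wr = wrrwr, …
Continuing: wrrwrwrrwrrwr · wrrwrwrr gives term 7.

wrrwrwrrwrrwrwrrwrwrr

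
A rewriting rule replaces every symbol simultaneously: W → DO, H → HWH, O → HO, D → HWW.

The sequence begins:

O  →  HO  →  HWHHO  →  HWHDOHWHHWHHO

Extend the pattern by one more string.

Replace each of the 13 characters of HWHDOHWHHWHHO in place — HWH DO HWH HWW HO HWH DO HWH HWH DO HWH HWH HO — and concatenate.

HWHDOHWHHWWHOHWHDOHWHHWHDOHWHHWHHO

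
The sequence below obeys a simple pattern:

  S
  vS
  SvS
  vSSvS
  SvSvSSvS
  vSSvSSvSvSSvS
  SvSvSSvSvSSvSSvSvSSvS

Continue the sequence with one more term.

vSSvSSvSvSSvSSvSvSSvSvSSvSSvSvSSvS

Each term (from the third on) is the two preceding terms concatenated in order: term 3 = S·vS = SvS.
So term 8 is vSSvSSvSvSSvS·SvSvSSvSvSSvSSvSvSSvS.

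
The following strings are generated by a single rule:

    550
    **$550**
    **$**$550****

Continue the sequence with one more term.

**$**$**$550******

Every step adds **$ to the front and ** to the end of the previous string.
So the next term is **$·**$**$550****·**.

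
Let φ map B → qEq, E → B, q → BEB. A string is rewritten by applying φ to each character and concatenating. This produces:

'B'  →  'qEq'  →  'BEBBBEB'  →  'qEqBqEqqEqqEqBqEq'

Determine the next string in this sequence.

BEBBBEBqEqBEBBBEBBEBBBEBBEBBBEBqEqBEBBBEB

φ(qEqBqEqqEqqEqBqEq) expands symbol-by-symbol to BEB B BEB qEq BEB B BEB BEB B BEB BEB B BEB qEq BEB B BEB; joining the 17 pieces gives the next term.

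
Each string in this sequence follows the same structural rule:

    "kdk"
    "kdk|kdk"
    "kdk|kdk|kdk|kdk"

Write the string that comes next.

Each string is two copies of the previous one joined by '|'.
Doubling kdk|kdk|kdk|kdk with '|' between the halves:

kdk|kdk|kdk|kdk|kdk|kdk|kdk|kdk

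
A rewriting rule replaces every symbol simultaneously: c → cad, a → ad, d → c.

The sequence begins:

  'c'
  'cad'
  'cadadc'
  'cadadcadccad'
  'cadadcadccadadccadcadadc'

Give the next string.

cadadcadccadadccadcadadcadccadcadadccadadcadccad

Applying the rule to each of the 24 symbols of cadadcadccadadccadcadadc gives the pieces cad ad c ad c cad ad c cad cad ad c ad c cad cad ad c cad ad c ad c cad, which concatenate to the answer.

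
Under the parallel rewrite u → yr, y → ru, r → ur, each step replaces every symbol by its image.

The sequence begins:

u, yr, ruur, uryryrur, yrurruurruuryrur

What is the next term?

Replace each of the 16 characters of yrurruurruuryrur in place — ru ur yr ur ur yr yr ur ur yr yr ur ru ur yr ur — and concatenate.

ruuryrururyryrururyryrurruuryrur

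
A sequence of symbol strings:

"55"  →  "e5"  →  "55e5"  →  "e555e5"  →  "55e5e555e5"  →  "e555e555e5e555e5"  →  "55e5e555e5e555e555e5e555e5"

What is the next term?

e555e555e5e555e555e5e555e5e555e555e5e555e5

Each term (from the third on) is the two preceding terms concatenated in order: term 3 = 55·e5 = 55e5.
The next term joins e555e555e5e555e5 and 55e5e555e5e555e555e5e555e5.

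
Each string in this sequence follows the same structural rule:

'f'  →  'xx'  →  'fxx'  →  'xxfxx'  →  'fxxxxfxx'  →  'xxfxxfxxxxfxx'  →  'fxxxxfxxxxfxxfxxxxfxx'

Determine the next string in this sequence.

From term 3 onward, concatenate the second-to-last term with the last: f·xx = fxx, xx·fxx = xxfxx, …
So term 8 is xxfxxfxxxxfxx·fxxxxfxxxxfxxfxxxxfxx.

xxfxxfxxxxfxxfxxxxfxxxxfxxfxxxxfxx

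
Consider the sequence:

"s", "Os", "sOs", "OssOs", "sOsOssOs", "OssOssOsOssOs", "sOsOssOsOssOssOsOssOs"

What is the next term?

OssOssOsOssOssOsOssOsOssOssOsOssOs

This is a Fibonacci-style word recurrence s(k) = s(k−2)·s(k−1): e.g. s·Os = sOs.
The next term joins OssOssOsOssOs and sOsOssOsOssOssOsOssOs.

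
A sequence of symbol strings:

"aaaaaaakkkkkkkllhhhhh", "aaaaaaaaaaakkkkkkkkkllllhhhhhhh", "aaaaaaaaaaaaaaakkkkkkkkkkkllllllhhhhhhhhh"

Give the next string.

Reading off run lengths: a runs 7, 11, 15; k runs 7, 9, 11; l runs 2, 4, 6; h runs 5, 7, 9 — each is linear in n, where the shown terms are n = 2, 3, 4.
For the next term, n = 5, so the run lengths are 19, 13, 8, 11.

aaaaaaaaaaaaaaaaaaakkkkkkkkkkkkkllllllllhhhhhhhhhhh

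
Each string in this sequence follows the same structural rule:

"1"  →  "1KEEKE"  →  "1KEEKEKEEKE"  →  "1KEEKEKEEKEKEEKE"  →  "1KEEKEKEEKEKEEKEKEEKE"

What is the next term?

Every step adds KEEKE to the end: s(k+1) = s(k)·KEEKE.
One more step from 1KEEKEKEEKEKEEKEKEEKE gives the answer.

1KEEKEKEEKEKEEKEKEEKEKEEKE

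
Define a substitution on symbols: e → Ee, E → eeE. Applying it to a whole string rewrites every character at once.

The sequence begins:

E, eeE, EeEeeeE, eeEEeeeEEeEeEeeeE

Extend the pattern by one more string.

φ(eeEEeeeEEeEeEeeeE) expands symbol-by-symbol to Ee Ee eeE eeE Ee Ee Ee eeE eeE Ee eeE Ee eeE Ee Ee Ee eeE; joining the 17 pieces gives the next term.

EeEeeeEeeEEeEeEeeeEeeEEeeeEEeeeEEeEeEeeeE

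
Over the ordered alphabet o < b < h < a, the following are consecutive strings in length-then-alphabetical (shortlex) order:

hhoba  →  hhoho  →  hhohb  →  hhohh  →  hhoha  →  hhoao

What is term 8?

Advancing 2 positions from hhoao through hhoao → hhoab reaches term 8.

hhoah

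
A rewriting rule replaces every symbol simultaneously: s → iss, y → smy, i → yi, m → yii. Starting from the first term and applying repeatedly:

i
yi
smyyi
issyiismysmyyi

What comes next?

Replace each of the 14 characters of issyiismysmyyi in place — yi iss iss smy yi yi iss yii smy iss yii smy smy yi — and concatenate.

yiississsmyyiyiissyiismyissyiismysmyyi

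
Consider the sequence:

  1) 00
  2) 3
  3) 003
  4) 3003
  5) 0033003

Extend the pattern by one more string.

From term 3 onward, concatenate the second-to-last term with the last: 00·3 = 003, 3·003 = 3003, …
So term 6 is 3003·0033003.

30030033003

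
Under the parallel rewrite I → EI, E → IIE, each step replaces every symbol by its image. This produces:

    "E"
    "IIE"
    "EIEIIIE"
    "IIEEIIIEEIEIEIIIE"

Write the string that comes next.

EIEIIIEIIEEIEIEIIIEIIEEIIIEEIIIEEIEIEIIIE

φ(IIEEIIIEEIEIEIIIE) expands symbol-by-symbol to EI EI IIE IIE EI EI EI IIE IIE EI IIE EI IIE EI EI EI IIE; joining the 17 pieces gives the next term.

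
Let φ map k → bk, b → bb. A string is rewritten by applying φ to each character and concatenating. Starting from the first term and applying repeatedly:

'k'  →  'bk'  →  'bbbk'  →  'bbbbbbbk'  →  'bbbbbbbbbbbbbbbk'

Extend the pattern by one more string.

Rewriting the 16 symbols of bbbbbbbbbbbbbbbk one by one yields bb bb bb bb bb bb bb bb bb bb bb bb bb bb bb bk; concatenated:

bbbbbbbbbbbbbbbbbbbbbbbbbbbbbbbk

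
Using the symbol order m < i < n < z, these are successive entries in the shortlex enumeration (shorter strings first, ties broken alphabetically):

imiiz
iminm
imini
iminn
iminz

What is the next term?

imizm

Treat iminz as a base-4 numeral over the given alphabet and add one, carrying through any trailing z's.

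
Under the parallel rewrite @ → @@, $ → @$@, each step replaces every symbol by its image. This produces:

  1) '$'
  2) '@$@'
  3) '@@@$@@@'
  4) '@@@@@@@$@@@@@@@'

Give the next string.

Rewriting the 15 symbols of @@@@@@@$@@@@@@@ one by one yields @@ @@ @@ @@ @@ @@ @@ @$@ @@ @@ @@ @@ @@ @@ @@; concatenated:

@@@@@@@@@@@@@@@$@@@@@@@@@@@@@@@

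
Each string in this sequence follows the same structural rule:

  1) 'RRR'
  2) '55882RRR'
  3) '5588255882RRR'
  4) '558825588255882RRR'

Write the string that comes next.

Every step adds 55882 at the front: s(k+1) = 55882·s(k).
So the next term is 55882·558825588255882RRR.

55882558825588255882RRR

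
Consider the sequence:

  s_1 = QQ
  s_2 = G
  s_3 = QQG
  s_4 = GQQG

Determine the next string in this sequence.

QQGGQQG

This is a Fibonacci-style word recurrence s(k) = s(k−2)·s(k−1): e.g. QQ·G = QQG.
Continuing: QQG · GQQG gives term 5.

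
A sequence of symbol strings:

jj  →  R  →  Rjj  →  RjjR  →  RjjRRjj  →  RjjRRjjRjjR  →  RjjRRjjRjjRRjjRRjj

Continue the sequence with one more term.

Each term (from the third on) is the previous term followed by the one before it: term 3 = R·jj = Rjj.
So term 8 is RjjRRjjRjjRRjjRRjj·RjjRRjjRjjR.

RjjRRjjRjjRRjjRRjjRjjRRjjRjjR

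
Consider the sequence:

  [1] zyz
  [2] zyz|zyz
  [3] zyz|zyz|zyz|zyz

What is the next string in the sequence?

Each string is two copies of the previous one joined by '|'.
One more doubling of zyz|zyz|zyz|zyz gives the answer.

zyz|zyz|zyz|zyz|zyz|zyz|zyz|zyz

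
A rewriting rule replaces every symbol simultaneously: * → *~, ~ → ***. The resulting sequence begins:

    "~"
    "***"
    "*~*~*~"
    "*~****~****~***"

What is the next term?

Rewriting the 15 symbols of *~****~****~*** one by one yields *~ *** *~ *~ *~ *~ *** *~ *~ *~ *~ *** *~ *~ *~; concatenated:

*~****~*~*~*~****~*~*~*~****~*~*~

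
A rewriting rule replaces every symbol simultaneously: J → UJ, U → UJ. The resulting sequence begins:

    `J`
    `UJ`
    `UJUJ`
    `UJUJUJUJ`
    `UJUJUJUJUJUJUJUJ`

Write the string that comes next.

Replace each of the 16 characters of UJUJUJUJUJUJUJUJ in place — UJ UJ UJ UJ UJ UJ UJ UJ UJ UJ UJ UJ UJ UJ UJ UJ — and concatenate.

UJUJUJUJUJUJUJUJUJUJUJUJUJUJUJUJ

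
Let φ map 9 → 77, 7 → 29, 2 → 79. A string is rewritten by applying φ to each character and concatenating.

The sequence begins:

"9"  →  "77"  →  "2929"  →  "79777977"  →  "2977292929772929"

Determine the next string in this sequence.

Rewriting the 16 symbols of 2977292929772929 one by one yields 79 77 29 29 79 77 79 77 79 77 29 29 79 77 79 77; concatenated:

79772929797779777977292979777977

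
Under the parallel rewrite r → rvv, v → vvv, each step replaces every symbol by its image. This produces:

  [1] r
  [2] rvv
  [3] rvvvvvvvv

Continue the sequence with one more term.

Rewriting each symbol of rvvvvvvvv: r→rvv, v→vvv, v→vvv, v→vvv, v→vvv, v→vvv, v→vvv, v→vvv, v→vvv, which concatenates to rvv vvv vvv vvv vvv vvv vvv vvv vvv.

rvvvvvvvvvvvvvvvvvvvvvvvvvv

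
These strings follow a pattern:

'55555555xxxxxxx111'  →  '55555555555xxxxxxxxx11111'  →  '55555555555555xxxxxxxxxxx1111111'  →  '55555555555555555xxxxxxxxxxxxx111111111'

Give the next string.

55555555555555555555xxxxxxxxxxxxxxx11111111111

Term n consists of 3n+2 5's, followed by 2n+3 x's, followed by 2n-1 1's, where the shown terms are n = 2, 3, 4, 5.
At n = 6 the blocks have lengths 20, 15, 11.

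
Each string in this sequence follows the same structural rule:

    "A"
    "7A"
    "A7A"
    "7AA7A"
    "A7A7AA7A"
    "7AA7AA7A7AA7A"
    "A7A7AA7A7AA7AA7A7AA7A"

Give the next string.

7AA7AA7A7AA7AA7A7AA7A7AA7AA7A7AA7A

Each term (from the third on) is the two preceding terms concatenated in order: term 3 = A·7A = A7A.
So term 8 is 7AA7AA7A7AA7A·A7A7AA7A7AA7AA7A7AA7A.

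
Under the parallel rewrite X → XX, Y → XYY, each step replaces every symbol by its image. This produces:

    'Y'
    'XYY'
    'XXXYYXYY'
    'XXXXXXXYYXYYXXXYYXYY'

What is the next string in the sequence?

XXXXXXXXXXXXXXXYYXYYXXXYYXYYXXXXXXXYYXYYXXXYYXYY

Applying the rule to each of the 20 symbols of XXXXXXXYYXYYXXXYYXYY gives the pieces XX XX XX XX XX XX XX XYY XYY XX XYY XYY XX XX XX XYY XYY XX XYY XYY, which concatenate to the answer.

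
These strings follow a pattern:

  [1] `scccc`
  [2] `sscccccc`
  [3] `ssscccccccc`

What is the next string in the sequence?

Each string has the form s^{n-1} c^{2n}, where the shown terms are n = 2, 3, 4.
For the next term, n = 5, so the run lengths are 4, 10.

sssscccccccccc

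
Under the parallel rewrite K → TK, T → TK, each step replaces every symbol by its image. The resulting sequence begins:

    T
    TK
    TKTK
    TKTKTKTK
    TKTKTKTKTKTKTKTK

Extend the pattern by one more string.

Rewriting the 16 symbols of TKTKTKTKTKTKTKTK one by one yields TK TK TK TK TK TK TK TK TK TK TK TK TK TK TK TK; concatenated:

TKTKTKTKTKTKTKTKTKTKTKTKTKTKTKTK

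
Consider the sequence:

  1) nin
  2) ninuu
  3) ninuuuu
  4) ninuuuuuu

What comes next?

Each term is the previous one with uu appended.
Applying this once more to ninuuuuuu:

ninuuuuuuuu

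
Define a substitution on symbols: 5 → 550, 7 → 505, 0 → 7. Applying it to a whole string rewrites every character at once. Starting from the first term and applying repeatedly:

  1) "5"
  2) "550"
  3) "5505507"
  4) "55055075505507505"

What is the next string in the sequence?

Replace each of the 17 characters of 55055075505507505 in place — 550 550 7 550 550 7 505 550 550 7 550 550 7 505 550 7 550 — and concatenate.

55055075505507505550550755055075055507550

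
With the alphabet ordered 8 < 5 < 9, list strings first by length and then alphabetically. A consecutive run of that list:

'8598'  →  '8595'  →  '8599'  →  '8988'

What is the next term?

Find the rightmost character of 8988 below 9, bump it to the next letter, and reset everything to its right to 8.

8985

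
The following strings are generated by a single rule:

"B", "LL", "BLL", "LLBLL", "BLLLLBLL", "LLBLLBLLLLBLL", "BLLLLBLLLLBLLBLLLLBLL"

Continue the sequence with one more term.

LLBLLBLLLLBLLBLLLLBLLLLBLLBLLLLBLL

This is a Fibonacci-style word recurrence s(k) = s(k−2)·s(k−1): e.g. B·LL = BLL.
Continuing: LLBLLBLLLLBLL · BLLLLBLLLLBLLBLLLLBLL gives term 8.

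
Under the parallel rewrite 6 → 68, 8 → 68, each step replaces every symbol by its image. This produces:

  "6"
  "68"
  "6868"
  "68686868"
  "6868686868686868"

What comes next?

Replace each of the 16 characters of 6868686868686868 in place — 68 68 68 68 68 68 68 68 68 68 68 68 68 68 68 68 — and concatenate.

68686868686868686868686868686868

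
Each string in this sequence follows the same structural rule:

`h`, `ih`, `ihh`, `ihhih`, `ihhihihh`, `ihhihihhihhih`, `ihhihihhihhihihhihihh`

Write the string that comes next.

Each term (from the third on) is the previous term followed by the one before it: term 3 = ih·h = ihh.
So term 8 is ihhihihhihhihihhihihh·ihhihihhihhih.

ihhihihhihhihihhihihhihhihihhihhih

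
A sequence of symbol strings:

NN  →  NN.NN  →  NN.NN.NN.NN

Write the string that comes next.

NN.NN.NN.NN.NN.NN.NN.NN

Every step duplicates the string with '.' between the halves.
One more doubling of NN.NN.NN.NN gives the answer.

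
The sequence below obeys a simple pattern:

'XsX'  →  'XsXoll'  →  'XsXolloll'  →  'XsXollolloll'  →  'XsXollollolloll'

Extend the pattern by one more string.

Every step adds oll to the end: s(k+1) = s(k)·oll.
Applying this once more to XsXollollolloll:

XsXollollollolloll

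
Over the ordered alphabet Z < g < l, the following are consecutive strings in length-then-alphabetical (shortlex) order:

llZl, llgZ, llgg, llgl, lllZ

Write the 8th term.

ZZZZZ

Advancing 3 positions from lllZ through lllZ → lllg → llll reaches term 8.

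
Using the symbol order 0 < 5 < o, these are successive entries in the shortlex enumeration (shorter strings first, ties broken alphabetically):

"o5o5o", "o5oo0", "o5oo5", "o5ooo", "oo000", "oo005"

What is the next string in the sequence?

oo00o

Find the rightmost character of oo005 below o, bump it to the next letter, and reset everything to its right to 0.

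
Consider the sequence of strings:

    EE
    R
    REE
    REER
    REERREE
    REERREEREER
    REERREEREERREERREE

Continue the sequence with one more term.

Each term (from the third on) is the previous term followed by the one before it: term 3 = R·EE = REE.
The next term joins REERREEREERREERREE and REERREEREER.

REERREEREERREERREEREERREEREER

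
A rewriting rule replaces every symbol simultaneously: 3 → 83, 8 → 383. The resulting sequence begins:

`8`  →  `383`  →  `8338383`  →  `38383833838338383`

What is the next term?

Rewriting the 17 symbols of 38383833838338383 one by one yields 83 383 83 383 83 383 83 83 383 83 383 83 83 383 83 383 83; concatenated:

83383833838338383833838338383833838338383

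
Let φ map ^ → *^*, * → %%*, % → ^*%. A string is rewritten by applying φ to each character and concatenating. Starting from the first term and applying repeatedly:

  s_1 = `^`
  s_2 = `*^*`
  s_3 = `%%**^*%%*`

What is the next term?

^*%^*%%%*%%**^*%%*^*%^*%%%*

Rewriting each symbol of %%**^*%%*: %→^*%, %→^*%, *→%%*, *→%%*, ^→*^*, *→%%*, %→^*%, %→^*%, *→%%*, which concatenates to ^*% ^*% %%* %%* *^* %%* ^*% ^*% %%*.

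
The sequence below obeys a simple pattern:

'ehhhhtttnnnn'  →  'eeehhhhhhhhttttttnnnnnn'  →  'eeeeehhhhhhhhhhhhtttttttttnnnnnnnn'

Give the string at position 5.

eeeeeeeeehhhhhhhhhhhhhhhhhhhhtttttttttttttttnnnnnnnnnnnn

Term n consists of 2n-1 e's, followed by 4n h's, followed by 3n t's, followed by 2n+2 n's (n = 1, 2, …).
For term 5, n = 5, so the run lengths are 9, 20, 15, 12.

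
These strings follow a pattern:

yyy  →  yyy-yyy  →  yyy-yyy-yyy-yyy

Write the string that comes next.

Each string is two copies of the previous one joined by '-'.
Doubling yyy-yyy-yyy-yyy with '-' between the halves:

yyy-yyy-yyy-yyy-yyy-yyy-yyy-yyy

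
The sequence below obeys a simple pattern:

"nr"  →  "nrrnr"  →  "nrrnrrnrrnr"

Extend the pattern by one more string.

Each string is two copies of the previous one joined by 'r'.
Doubling nrrnrrnrrnr with 'r' between the halves:

nrrnrrnrrnrrnrrnrrnrrnr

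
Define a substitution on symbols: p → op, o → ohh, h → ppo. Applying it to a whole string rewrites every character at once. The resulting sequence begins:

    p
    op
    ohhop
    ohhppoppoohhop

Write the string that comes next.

φ(ohhppoppoohhop) expands symbol-by-symbol to ohh ppo ppo op op ohh op op ohh ohh ppo ppo ohh op; joining the 14 pieces gives the next term.

ohhppoppoopopohhopopohhohhppoppoohhop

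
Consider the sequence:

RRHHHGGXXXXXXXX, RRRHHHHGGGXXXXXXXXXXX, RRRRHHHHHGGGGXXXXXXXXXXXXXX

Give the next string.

Term n consists of n R's, followed by n+1 H's, followed by n G's, followed by 3n+2 X's, where the shown terms are n = 2, 3, 4.
For the next term, n = 5, so the run lengths are 5, 6, 5, 17.

RRRRRHHHHHHGGGGGXXXXXXXXXXXXXXXXX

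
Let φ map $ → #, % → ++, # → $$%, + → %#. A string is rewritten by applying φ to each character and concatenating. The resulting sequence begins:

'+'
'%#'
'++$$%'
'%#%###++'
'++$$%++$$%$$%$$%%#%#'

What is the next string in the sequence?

Applying the rule to each of the 20 symbols of ++$$%++$$%$$%$$%%#%# gives the pieces %# %# # # ++ %# %# # # ++ # # ++ # # ++ ++ $$% ++ $$%, which concatenate to the answer.

%#%###++%#%###++##++##++++$$%++$$%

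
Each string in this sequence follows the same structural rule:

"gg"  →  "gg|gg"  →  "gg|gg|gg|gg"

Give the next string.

Every step duplicates the string with '|' between the halves.
Doubling gg|gg|gg|gg with '|' between the halves:

gg|gg|gg|gg|gg|gg|gg|gg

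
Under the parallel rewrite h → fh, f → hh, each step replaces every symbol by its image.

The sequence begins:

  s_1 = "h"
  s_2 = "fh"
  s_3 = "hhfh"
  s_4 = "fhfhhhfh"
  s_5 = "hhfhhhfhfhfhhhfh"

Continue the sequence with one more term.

fhfhhhfhfhfhhhfhhhfhhhfhfhfhhhfh

Applying the rule to each of the 16 symbols of hhfhhhfhfhfhhhfh gives the pieces fh fh hh fh fh fh hh fh hh fh hh fh fh fh hh fh, which concatenate to the answer.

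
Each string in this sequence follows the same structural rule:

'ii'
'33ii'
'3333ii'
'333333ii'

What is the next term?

Each term is the previous one with 33 prepended.
Applying this once more to 333333ii:

33333333ii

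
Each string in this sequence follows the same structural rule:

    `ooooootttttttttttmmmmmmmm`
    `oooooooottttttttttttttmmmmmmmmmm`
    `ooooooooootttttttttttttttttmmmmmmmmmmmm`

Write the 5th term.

Term n consists of 2n o's, followed by 3n+2 t's, followed by 2n+2 m's, where the shown terms are n = 3, 4, 5.
At n = 7 the blocks have lengths 14, 23, 16.

ooooooooooooootttttttttttttttttttttttmmmmmmmmmmmmmmmm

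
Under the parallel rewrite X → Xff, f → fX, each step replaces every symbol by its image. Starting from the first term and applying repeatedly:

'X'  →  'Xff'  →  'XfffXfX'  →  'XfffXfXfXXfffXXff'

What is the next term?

Rewriting the 17 symbols of XfffXfXfXXfffXXff one by one yields Xff fX fX fX Xff fX Xff fX Xff Xff fX fX fX Xff Xff fX fX; concatenated:

XfffXfXfXXfffXXfffXXffXfffXfXfXXffXfffXfX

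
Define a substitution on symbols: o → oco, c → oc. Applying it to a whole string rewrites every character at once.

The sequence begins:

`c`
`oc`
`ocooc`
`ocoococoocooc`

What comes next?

ocoococoocoococoococoocoococoocooc

Replace each of the 13 characters of ocoococoocooc in place — oco oc oco oco oc oco oc oco oco oc oco oco oc — and concatenate.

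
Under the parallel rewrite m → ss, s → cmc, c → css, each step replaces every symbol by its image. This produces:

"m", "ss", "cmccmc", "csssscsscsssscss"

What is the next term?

Rewriting the 16 symbols of csssscsscsssscss one by one yields css cmc cmc cmc cmc css cmc cmc css cmc cmc cmc cmc css cmc cmc; concatenated:

csscmccmccmccmccsscmccmccsscmccmccmccmccsscmccmc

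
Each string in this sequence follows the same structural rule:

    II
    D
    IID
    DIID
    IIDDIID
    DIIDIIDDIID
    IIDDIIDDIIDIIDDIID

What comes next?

This is a Fibonacci-style word recurrence s(k) = s(k−2)·s(k−1): e.g. II·D = IID.
So term 8 is DIIDIIDDIID·IIDDIIDDIIDIIDDIID.

DIIDIIDDIIDIIDDIIDDIIDIIDDIID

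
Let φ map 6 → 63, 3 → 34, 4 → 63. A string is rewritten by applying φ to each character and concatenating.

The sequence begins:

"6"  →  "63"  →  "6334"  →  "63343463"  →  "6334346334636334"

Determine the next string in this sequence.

63343463346363343463633463343463

Applying the rule to each of the 16 symbols of 6334346334636334 gives the pieces 63 34 34 63 34 63 63 34 34 63 63 34 63 34 34 63, which concatenate to the answer.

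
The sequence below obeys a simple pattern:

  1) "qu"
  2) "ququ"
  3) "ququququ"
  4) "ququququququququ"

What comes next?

Every step duplicates the string.
Doubling ququququququququ:

ququququququququququququququququ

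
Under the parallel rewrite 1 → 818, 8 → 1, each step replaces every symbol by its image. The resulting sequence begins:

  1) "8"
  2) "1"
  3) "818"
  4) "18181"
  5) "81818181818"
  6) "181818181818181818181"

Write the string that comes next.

Rewriting the 21 symbols of 181818181818181818181 one by one yields 818 1 818 1 818 1 818 1 818 1 818 1 818 1 818 1 818 1 818 1 818; concatenated:

8181818181818181818181818181818181818181818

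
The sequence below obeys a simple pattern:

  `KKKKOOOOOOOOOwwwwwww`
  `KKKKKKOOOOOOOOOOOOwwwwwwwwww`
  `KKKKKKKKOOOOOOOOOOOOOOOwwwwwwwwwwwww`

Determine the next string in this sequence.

KKKKKKKKKKOOOOOOOOOOOOOOOOOOwwwwwwwwwwwwwwww

Term n consists of 2n-2 K's, followed by 3n O's, followed by 3n-2 w's, where the shown terms are n = 3, 4, 5.
Setting n = 6 gives 10, 18, 16 characters in each block.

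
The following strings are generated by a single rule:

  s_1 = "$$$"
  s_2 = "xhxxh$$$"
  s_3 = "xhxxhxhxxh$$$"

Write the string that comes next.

Each term is the previous one with xhxxh prepended.
So the next term is xhxxh·xhxxhxhxxh$$$.

xhxxhxhxxhxhxxh$$$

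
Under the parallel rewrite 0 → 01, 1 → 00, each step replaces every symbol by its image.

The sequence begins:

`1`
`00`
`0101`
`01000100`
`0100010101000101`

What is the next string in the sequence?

Rewriting the 16 symbols of 0100010101000101 one by one yields 01 00 01 01 01 00 01 00 01 00 01 01 01 00 01 00; concatenated:

01000101010001000100010101000100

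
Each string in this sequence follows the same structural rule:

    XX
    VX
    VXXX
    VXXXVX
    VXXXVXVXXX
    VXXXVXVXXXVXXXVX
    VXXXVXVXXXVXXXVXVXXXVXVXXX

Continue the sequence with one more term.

VXXXVXVXXXVXXXVXVXXXVXVXXXVXXXVXVXXXVXXXVX

Each term (from the third on) is the previous term followed by the one before it: term 3 = VX·XX = VXXX.
Continuing: VXXXVXVXXXVXXXVXVXXXVXVXXX · VXXXVXVXXXVXXXVX gives term 8.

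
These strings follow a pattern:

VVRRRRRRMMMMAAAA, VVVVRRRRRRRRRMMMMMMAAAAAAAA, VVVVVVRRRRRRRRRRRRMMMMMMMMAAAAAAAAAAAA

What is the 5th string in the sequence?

Each string has the form V^{2n} R^{3n+3} M^{2n+2} A^{4n} (n = 1, 2, …).
At n = 5 the blocks have lengths 10, 18, 12, 20.

VVVVVVVVVVRRRRRRRRRRRRRRRRRRMMMMMMMMMMMMAAAAAAAAAAAAAAAAAAAA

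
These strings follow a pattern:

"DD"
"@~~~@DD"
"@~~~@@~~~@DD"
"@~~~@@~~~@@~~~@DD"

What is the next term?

The strings grow by a fixed prefix @~~~@ each time.
Applying this once more to @~~~@@~~~@@~~~@DD:

@~~~@@~~~@@~~~@@~~~@DD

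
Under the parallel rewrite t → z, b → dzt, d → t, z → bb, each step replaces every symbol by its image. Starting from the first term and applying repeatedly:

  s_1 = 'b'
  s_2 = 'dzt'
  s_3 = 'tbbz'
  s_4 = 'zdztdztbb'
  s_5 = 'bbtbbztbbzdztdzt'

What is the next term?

Rewriting the 16 symbols of bbtbbztbbzdztdzt one by one yields dzt dzt z dzt dzt bb z dzt dzt bb t bb z t bb z; concatenated:

dztdztzdztdztbbzdztdztbbtbbztbbz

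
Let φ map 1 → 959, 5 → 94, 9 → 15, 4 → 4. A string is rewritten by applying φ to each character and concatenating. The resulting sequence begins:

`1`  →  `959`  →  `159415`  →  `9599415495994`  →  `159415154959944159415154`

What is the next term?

959941549599495994415941515449599415495994959944

Replace each of the 24 characters of 159415154959944159415154 in place — 959 94 15 4 959 94 959 94 4 15 94 15 15 4 4 959 94 15 4 959 94 959 94 4 — and concatenate.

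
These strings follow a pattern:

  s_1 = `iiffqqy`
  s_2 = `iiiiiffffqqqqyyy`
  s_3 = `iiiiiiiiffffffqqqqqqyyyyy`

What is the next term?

Reading off run lengths: i runs 2, 5, 8; f runs 2, 4, 6; q runs 2, 4, 6; y runs 1, 3, 5 — each is linear in n (n = 1, 2, …).
At n = 4 the blocks have lengths 11, 8, 8, 7.

iiiiiiiiiiiffffffffqqqqqqqqyyyyyyy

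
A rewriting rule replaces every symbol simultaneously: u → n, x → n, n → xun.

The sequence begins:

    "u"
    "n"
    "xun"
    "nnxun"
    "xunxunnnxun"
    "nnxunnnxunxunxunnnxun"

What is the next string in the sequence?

xunxunnnxunxunxunnnxunnnxunnnxunxunxunnnxun

Replace each of the 21 characters of nnxunnnxunxunxunnnxun in place — xun xun n n xun xun xun n n xun n n xun n n xun xun xun n n xun — and concatenate.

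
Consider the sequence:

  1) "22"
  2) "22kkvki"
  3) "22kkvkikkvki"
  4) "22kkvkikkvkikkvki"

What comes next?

22kkvkikkvkikkvkikkvki

Each term is the previous one with kkvki appended.
One more step from 22kkvkikkvkikkvki gives the answer.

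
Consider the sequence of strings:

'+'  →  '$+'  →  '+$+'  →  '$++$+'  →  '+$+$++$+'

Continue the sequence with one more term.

From term 3 onward, concatenate the second-to-last term with the last: +·$+ = +$+, $+·+$+ = $++$+, …
So term 6 is $++$+·+$+$++$+.

$++$++$+$++$+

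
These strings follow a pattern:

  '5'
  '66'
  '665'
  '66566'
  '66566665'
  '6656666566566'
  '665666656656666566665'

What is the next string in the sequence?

From term 3 onward, concatenate the last term with the second-to-last: 66·5 = 665, 665·66 = 66566, …
So term 8 is 665666656656666566665·6656666566566.

6656666566566665666656656666566566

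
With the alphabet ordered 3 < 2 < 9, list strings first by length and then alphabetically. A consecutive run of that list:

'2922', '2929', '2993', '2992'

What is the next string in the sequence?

2999

Treat 2992 as a base-3 numeral over the given alphabet and add one, carrying through any trailing 9's.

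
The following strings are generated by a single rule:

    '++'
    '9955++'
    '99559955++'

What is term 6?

99559955995599559955++

Each term is the previous one with 9955 prepended.
From 99559955++, 3 further steps: 99559955++ → 995599559955++ → 9955995599559955++ → (answer).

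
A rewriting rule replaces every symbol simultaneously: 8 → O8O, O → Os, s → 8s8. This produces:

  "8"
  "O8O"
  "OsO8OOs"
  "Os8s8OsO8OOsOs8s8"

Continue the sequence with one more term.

φ(Os8s8OsO8OOsOs8s8) expands symbol-by-symbol to Os 8s8 O8O 8s8 O8O Os 8s8 Os O8O Os Os 8s8 Os 8s8 O8O 8s8 O8O; joining the 17 pieces gives the next term.

Os8s8O8O8s8O8OOs8s8OsO8OOsOs8s8Os8s8O8O8s8O8O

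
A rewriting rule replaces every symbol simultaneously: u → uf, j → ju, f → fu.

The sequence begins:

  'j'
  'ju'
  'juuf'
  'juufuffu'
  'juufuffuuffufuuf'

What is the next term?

juufuffuuffufuufuffufuuffuufuffu

φ(juufuffuuffufuuf) expands symbol-by-symbol to ju uf uf fu uf fu fu uf uf fu fu uf fu uf uf fu; joining the 16 pieces gives the next term.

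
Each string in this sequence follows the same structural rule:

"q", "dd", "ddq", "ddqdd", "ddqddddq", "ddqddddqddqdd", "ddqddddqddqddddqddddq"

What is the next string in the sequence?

From term 3 onward, concatenate the last term with the second-to-last: dd·q = ddq, ddq·dd = ddqdd, …
So term 8 is ddqddddqddqddddqddddq·ddqddddqddqdd.

ddqddddqddqddddqddddqddqddddqddqdd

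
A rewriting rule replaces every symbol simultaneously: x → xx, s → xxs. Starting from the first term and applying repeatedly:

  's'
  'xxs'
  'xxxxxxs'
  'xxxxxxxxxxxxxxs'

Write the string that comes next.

φ(xxxxxxxxxxxxxxs) expands symbol-by-symbol to xx xx xx xx xx xx xx xx xx xx xx xx xx xx xxs; joining the 15 pieces gives the next term.

xxxxxxxxxxxxxxxxxxxxxxxxxxxxxxs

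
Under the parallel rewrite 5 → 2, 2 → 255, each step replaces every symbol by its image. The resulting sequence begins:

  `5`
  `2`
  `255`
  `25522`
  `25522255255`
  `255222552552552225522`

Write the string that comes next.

Applying the rule to each of the 21 symbols of 255222552552552225522 gives the pieces 255 2 2 255 255 255 2 2 255 2 2 255 2 2 255 255 255 2 2 255 255, which concatenate to the answer.

2552225525525522255222552225525525522255255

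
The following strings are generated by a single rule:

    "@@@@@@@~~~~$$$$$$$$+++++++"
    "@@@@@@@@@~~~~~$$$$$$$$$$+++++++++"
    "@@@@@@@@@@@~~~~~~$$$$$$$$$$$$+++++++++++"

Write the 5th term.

@@@@@@@@@@@@@@@~~~~~~~~$$$$$$$$$$$$$$$$+++++++++++++++

Term n consists of 2n+1 @'s, followed by n+1 ~'s, followed by 2n+2 $'s, followed by 2n+1 +'s, where the shown terms are n = 3, 4, 5.
At n = 7 the blocks have lengths 15, 8, 16, 15.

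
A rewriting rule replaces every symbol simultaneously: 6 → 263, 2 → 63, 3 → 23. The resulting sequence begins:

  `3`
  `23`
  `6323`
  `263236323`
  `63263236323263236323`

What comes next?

Replace each of the 20 characters of 63263236323263236323 in place — 263 23 63 263 23 63 23 263 23 63 23 63 263 23 63 23 263 23 63 23 — and concatenate.

263236326323632326323632363263236323263236323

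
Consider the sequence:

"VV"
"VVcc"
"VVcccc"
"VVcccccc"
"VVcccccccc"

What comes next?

Every step adds cc to the end: s(k+1) = s(k)·cc.
So the next term is VVcccccccc·cc.

VVcccccccccc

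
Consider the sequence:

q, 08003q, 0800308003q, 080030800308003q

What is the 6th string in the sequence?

0800308003080030800308003q

Each term is the previous one with 08003 prepended.
From 080030800308003q, 2 further steps: 080030800308003q → 08003080030800308003q → (answer).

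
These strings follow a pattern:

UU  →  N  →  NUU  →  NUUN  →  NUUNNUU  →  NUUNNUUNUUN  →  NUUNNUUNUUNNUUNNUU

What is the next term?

This is a Fibonacci-style word recurrence s(k) = s(k−1)·s(k−2): e.g. N·UU = NUU.
Continuing: NUUNNUUNUUNNUUNNUU · NUUNNUUNUUN gives term 8.

NUUNNUUNUUNNUUNNUUNUUNNUUNUUN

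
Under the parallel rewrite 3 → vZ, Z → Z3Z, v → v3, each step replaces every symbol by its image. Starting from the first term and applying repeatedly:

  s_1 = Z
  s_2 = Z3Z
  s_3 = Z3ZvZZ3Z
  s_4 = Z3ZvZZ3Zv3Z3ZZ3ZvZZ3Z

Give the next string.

Z3ZvZZ3Zv3Z3ZZ3ZvZZ3Zv3vZZ3ZvZZ3ZZ3ZvZZ3Zv3Z3ZZ3ZvZZ3Z

Replace each of the 21 characters of Z3ZvZZ3Zv3Z3ZZ3ZvZZ3Z in place — Z3Z vZ Z3Z v3 Z3Z Z3Z vZ Z3Z v3 vZ Z3Z vZ Z3Z Z3Z vZ Z3Z v3 Z3Z Z3Z vZ Z3Z — and concatenate.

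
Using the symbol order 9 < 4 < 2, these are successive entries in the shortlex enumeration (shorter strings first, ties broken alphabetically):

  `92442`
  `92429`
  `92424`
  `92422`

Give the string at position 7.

92292

Stepping forward 3 times from 92422: 92422 → 92299 → 92294, then the target.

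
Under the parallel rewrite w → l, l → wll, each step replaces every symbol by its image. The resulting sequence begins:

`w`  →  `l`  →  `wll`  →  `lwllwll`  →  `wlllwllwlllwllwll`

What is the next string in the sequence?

φ(wlllwllwlllwllwll) expands symbol-by-symbol to l wll wll wll l wll wll l wll wll wll l wll wll l wll wll; joining the 17 pieces gives the next term.

lwllwllwlllwllwlllwllwllwlllwllwlllwllwll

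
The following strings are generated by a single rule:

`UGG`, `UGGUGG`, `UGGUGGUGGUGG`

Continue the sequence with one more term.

Every step duplicates the string.
Doubling UGGUGGUGGUGG:

UGGUGGUGGUGGUGGUGGUGGUGG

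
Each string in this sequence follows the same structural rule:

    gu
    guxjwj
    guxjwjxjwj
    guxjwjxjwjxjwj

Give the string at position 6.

The strings grow by a fixed suffix xjwj each time.
From guxjwjxjwjxjwj, 2 further steps: guxjwjxjwjxjwj → guxjwjxjwjxjwjxjwj → (answer).

guxjwjxjwjxjwjxjwjxjwj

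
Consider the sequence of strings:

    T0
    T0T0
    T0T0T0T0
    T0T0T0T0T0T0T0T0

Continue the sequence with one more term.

Every step duplicates the string.
Doubling T0T0T0T0T0T0T0T0:

T0T0T0T0T0T0T0T0T0T0T0T0T0T0T0T0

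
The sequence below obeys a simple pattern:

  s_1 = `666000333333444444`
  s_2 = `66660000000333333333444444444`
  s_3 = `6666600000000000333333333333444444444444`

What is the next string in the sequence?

666666000000000000000333333333333333444444444444444

Each string has the form 6^{n+2} 0^{4n-1} 3^{3n+3} 4^{3n+3} (n = 1, 2, …).
Setting n = 4 gives 6, 15, 15, 15 characters in each block.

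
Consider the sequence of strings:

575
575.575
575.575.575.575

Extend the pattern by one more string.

s(k+1) = s(k)·.·s(k) — each term doubles the last with '.' between the halves.
Doubling 575.575.575.575 with '.' between the halves:

575.575.575.575.575.575.575.575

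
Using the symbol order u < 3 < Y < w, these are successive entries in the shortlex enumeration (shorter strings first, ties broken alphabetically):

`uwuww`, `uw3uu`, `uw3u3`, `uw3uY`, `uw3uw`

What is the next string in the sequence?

Find the rightmost character of uw3uw below w, bump it to the next letter, and reset everything to its right to u.

uw33u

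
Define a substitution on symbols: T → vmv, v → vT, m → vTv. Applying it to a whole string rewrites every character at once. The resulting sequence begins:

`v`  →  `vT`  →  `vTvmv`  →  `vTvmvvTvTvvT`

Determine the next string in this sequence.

vTvmvvTvTvvTvTvmvvTvmvvTvTvmv

Expanding vTvmvvTvTvvT: v→vT, T→vmv, v→vT, m→vTv, v→vT, v→vT, T→vmv, v→vT, T→vmv, v→vT, v→vT, T→vmv. Concatenated: vT vmv vT vTv vT vT vmv vT vmv vT vT vmv.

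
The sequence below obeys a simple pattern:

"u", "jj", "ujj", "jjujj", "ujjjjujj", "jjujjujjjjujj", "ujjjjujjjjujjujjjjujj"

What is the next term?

jjujjujjjjujjujjjjujjjjujjujjjjujj

Each term (from the third on) is the two preceding terms concatenated in order: term 3 = u·jj = ujj.
The next term joins jjujjujjjjujj and ujjjjujjjjujjujjjjujj.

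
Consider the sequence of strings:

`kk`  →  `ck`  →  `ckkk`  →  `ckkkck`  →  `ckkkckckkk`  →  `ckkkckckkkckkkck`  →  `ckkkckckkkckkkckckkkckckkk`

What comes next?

ckkkckckkkckkkckckkkckckkkckkkckckkkckkkck

This is a Fibonacci-style word recurrence s(k) = s(k−1)·s(k−2): e.g. ck·kk = ckkk.
The next term joins ckkkckckkkckkkckckkkckckkk and ckkkckckkkckkkck.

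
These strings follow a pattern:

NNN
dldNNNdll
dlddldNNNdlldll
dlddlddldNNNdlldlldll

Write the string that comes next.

Every step adds dld to the front and dll to the end of the previous string.
So the next term is dld·dlddlddldNNNdlldlldll·dll.

dlddlddlddldNNNdlldlldlldll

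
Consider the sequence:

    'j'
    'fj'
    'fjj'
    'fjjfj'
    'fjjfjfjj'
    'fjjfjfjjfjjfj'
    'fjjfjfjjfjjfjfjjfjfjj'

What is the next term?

This is a Fibonacci-style word recurrence s(k) = s(k−1)·s(k−2): e.g. fj·j = fjj.
The next term joins fjjfjfjjfjjfjfjjfjfjj and fjjfjfjjfjjfj.

fjjfjfjjfjjfjfjjfjfjjfjjfjfjjfjjfj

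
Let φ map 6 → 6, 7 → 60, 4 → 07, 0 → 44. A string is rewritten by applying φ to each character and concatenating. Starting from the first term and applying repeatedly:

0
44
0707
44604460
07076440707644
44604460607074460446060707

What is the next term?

0707644070764464460446007076440707644644604460

Applying the rule to each of the 26 symbols of 44604460607074460446060707 gives the pieces 07 07 6 44 07 07 6 44 6 44 60 44 60 07 07 6 44 07 07 6 44 6 44 60 44 60, which concatenate to the answer.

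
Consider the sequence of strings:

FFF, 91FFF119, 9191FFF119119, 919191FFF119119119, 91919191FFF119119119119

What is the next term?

Each term wraps the previous one in 91 on the left and 119 on the right.
Applying this once more to 91919191FFF119119119119:

9191919191FFF119119119119119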